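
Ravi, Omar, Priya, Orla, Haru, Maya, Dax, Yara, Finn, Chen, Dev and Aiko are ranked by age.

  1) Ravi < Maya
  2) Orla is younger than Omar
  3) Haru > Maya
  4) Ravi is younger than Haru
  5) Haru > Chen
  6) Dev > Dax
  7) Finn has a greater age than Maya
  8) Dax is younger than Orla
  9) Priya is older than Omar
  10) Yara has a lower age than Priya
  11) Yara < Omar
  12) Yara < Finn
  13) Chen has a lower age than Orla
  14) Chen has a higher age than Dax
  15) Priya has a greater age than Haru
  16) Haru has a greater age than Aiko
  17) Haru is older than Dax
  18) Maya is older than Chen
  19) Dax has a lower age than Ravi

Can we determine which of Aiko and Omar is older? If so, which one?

undetermined

Following every chain through Aiko: above Aiko we get Haru, Priya.
Omar is not reached, and no chain runs the other way from Omar to Aiko.
So the given relations leave the order of Aiko and Omar undetermined.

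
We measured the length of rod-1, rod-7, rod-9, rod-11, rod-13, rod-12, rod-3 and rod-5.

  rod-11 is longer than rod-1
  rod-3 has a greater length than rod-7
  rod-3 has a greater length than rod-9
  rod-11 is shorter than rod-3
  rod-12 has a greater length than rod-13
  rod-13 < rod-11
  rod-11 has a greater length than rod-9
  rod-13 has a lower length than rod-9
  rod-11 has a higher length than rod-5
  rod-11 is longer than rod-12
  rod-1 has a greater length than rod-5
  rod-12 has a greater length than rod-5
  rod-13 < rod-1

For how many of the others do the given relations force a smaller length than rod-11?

From rod-11 the given relations immediately reach rod-13, rod-9, rod-5, rod-12, rod-1.
No other element is forced below rod-11 by the given relations, so the count is 5.

5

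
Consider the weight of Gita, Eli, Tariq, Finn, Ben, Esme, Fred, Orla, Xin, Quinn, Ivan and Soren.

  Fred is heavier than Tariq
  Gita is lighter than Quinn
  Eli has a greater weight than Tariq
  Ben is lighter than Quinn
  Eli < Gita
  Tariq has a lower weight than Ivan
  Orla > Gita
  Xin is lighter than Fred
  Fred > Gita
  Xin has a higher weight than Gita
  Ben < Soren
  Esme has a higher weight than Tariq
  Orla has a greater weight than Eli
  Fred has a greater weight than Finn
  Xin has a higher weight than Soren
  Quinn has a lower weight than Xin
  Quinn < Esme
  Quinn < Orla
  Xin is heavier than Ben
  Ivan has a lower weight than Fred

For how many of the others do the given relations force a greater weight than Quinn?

The elements the relations force above Quinn are Xin, Orla, Fred, Esme — no chain reaches any other.
That is 4.

4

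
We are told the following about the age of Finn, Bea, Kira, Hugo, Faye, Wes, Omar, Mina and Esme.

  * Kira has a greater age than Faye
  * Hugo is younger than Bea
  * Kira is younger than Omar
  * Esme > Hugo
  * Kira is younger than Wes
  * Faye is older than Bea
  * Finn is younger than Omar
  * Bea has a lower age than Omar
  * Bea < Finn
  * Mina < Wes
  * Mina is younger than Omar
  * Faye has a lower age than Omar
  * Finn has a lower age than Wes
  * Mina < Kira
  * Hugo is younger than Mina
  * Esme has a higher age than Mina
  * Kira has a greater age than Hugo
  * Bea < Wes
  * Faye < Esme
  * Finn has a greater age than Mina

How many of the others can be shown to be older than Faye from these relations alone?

From Faye the given relations immediately reach Esme, Kira, Omar.
From those, Wes — 4 in total.
Nothing else is reachable above Faye; 4 in all.

4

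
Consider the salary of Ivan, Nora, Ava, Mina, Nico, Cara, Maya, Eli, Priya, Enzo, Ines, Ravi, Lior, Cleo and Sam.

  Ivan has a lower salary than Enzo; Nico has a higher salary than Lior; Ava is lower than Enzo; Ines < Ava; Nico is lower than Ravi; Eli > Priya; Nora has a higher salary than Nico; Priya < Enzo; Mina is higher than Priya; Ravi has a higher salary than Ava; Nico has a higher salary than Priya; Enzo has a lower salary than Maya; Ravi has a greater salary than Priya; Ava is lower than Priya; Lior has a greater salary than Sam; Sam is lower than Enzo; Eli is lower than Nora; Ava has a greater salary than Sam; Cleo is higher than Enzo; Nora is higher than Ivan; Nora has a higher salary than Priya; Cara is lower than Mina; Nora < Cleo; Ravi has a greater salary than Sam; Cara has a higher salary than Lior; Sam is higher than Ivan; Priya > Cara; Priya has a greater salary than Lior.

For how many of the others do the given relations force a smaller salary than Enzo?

From Enzo the given relations immediately reach Ivan, Sam, Ava, Priya.
From those, Lior, Cara, Ines — 7 in total.
Nothing else is reachable below Enzo; 7 in all.

7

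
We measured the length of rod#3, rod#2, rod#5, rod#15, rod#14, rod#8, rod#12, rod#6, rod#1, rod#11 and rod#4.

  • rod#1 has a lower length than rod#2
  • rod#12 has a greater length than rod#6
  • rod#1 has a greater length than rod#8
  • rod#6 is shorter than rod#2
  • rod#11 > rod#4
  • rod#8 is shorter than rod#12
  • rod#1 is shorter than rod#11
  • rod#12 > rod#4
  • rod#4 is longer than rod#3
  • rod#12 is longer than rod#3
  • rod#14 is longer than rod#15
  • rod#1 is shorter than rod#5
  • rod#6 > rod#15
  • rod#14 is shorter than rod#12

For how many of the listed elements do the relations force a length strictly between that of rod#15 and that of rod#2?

Chaining upward from rod#15 reaches: rod#6, rod#14, rod#12.
Chaining downward from rod#2 reaches: rod#8, rod#1, rod#6.
Strictly between rod#15 and rod#2 are those in both lists: rod#6 — 1 element.

1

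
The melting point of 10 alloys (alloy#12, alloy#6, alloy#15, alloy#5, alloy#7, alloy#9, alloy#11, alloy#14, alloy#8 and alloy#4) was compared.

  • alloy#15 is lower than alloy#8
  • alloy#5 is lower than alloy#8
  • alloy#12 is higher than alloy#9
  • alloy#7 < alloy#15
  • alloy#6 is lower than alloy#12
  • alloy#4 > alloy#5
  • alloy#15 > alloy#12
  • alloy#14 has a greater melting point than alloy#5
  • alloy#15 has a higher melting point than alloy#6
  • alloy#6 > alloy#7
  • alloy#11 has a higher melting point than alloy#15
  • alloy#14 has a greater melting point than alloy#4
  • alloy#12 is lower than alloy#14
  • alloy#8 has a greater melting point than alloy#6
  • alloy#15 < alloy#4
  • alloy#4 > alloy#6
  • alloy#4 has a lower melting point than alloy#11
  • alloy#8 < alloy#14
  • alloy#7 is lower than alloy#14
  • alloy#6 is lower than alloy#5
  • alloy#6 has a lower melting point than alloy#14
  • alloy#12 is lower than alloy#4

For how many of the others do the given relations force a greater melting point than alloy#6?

7

The elements the relations force above alloy#6 are alloy#5, alloy#12, alloy#15, alloy#4, alloy#11, alloy#8, alloy#14 — no chain reaches any other.
That is 7.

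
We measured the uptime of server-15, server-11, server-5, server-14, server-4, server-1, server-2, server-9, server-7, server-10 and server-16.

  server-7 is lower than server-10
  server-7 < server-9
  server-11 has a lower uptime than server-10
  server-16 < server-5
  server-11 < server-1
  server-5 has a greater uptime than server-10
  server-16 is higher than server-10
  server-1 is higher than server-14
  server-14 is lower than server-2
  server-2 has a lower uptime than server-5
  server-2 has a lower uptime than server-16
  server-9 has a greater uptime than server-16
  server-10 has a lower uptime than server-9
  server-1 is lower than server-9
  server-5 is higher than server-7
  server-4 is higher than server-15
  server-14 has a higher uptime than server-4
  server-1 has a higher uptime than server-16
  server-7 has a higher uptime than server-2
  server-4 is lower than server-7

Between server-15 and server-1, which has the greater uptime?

server-1

Chaining the given relations: server-15 < server-4 < server-14 < server-2 < server-7 < server-10 < server-16 < server-1.
So server-15 < server-1; server-1 is the higher of the two.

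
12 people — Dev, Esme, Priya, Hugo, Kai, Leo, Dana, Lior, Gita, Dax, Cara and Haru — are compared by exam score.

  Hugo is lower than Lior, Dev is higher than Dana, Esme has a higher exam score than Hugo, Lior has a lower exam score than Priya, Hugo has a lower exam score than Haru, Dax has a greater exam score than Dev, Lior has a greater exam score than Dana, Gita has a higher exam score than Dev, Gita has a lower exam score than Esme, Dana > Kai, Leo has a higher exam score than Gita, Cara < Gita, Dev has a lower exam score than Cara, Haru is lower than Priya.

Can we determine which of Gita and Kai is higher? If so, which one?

Link the given pairs in sequence: Kai < Dana; Dana < Dev; Dev < Cara; Cara < Gita.
Chaining these gives Kai < Dana < Dev < Cara < Gita.
So Gita is higher.

Gita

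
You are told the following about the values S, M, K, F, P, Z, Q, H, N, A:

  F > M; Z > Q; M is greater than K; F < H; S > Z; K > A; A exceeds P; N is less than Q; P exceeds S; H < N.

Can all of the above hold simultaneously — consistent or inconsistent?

Chaining the given relations yields K < M < F < H < N < Q < Z < S < P < A, so K < A. But one relation states A < K. These cannot both hold.

inconsistent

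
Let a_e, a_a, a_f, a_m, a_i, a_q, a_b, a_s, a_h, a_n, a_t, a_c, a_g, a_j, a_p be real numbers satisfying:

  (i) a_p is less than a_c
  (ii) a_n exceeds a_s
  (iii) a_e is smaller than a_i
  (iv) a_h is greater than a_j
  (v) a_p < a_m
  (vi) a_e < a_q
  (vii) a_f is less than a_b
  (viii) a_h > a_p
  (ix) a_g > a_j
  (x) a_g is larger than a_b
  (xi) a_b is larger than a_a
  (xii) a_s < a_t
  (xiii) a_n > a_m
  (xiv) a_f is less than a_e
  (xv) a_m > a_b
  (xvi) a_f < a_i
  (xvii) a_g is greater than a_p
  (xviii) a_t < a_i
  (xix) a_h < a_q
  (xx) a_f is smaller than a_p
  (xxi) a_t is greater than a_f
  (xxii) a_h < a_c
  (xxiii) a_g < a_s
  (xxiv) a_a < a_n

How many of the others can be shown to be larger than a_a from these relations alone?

Directly above a_a: a_b, a_n.
One step further: a_g, a_m (4 so far).
One step further: a_s (5 so far).
One step further: a_t (6 so far).
One step further: a_i (7 so far).
No other element is forced above a_a by the given relations, so the count is 7.

7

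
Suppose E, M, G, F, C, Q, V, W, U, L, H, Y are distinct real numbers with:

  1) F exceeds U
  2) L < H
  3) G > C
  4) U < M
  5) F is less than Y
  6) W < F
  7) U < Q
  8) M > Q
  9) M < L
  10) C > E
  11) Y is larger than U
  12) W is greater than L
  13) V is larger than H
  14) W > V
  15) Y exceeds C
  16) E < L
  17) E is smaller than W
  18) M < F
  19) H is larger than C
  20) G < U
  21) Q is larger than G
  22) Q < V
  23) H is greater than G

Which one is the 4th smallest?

Piecing the relations together gives one ordering: E < C < G < U < Q < M < L < H < V < W < F < Y.
Counting 4 from the smallest end gives U.

U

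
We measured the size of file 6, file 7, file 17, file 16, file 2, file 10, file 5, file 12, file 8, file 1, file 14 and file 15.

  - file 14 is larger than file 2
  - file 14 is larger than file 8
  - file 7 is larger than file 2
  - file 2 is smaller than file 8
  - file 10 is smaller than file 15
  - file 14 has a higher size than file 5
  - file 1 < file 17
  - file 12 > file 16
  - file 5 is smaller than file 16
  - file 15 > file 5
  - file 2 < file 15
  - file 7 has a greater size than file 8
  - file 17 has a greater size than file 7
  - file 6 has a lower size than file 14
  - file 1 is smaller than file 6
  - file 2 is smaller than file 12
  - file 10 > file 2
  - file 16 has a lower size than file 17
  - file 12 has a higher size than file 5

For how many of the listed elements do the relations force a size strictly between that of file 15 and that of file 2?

1

Chaining upward from file 2 reaches: file 8, file 10, file 7, file 14, file 17, file 12.
Chaining downward from file 15 reaches: file 5, file 10.
Strictly between file 2 and file 15 are those in both lists: file 10 — 1 element.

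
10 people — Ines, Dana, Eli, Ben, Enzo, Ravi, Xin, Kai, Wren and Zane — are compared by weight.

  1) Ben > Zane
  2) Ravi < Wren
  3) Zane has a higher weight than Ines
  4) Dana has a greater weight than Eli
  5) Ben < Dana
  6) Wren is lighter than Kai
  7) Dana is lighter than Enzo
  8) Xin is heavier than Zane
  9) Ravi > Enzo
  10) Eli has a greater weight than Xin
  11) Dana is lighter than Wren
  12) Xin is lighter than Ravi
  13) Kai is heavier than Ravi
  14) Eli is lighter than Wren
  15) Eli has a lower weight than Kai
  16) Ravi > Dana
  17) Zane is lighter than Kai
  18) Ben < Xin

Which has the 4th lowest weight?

Xin

The consecutive relations fix a unique order: Ines < Zane < Ben < Xin < Eli < Dana < Enzo < Ravi < Wren < Kai.
The 4th smallest is Xin.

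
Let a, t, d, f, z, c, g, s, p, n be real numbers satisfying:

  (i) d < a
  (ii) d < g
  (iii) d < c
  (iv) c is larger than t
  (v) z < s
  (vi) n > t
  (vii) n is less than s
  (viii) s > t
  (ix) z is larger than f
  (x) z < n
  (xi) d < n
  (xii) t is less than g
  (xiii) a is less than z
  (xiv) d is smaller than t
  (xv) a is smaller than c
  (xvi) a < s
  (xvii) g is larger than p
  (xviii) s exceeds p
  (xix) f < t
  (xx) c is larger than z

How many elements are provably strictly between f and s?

3

Chaining upward from f reaches: z, t, n, c, g.
Chaining downward from s reaches: d, p, a, z, t, n.
Strictly between f and s are those in both lists: z, t, n — 3 elements.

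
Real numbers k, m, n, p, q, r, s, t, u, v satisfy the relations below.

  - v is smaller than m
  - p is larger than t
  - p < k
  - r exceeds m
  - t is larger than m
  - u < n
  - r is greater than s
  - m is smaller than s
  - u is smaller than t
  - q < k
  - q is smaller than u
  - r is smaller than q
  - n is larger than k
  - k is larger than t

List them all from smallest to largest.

Each adjacent pair is fixed by a given relation: v < m; m < s; s < r; r < q; q < u; u < t; t < p; p < k; k < n. Chaining them end to end gives the full order.

v < m < s < r < q < u < t < p < k < n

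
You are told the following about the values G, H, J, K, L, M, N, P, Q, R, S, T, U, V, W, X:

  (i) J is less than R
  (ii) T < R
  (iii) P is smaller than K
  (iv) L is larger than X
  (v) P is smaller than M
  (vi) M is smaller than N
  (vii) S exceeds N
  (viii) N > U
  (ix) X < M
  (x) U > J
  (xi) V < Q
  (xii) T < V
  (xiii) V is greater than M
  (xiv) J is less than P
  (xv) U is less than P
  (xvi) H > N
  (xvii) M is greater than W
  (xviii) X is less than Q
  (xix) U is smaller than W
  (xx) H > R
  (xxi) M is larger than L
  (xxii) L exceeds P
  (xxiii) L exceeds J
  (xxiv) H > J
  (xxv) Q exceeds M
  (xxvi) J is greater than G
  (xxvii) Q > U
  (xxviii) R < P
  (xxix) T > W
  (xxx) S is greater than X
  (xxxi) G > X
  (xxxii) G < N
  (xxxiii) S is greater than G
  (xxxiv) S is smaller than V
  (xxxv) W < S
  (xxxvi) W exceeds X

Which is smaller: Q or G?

The relevant relations are G < J; J < U; U < W; W < T; T < R; R < P; P < L; L < M; M < N; N < S; S < V; V < Q.
Chaining these gives G < J < U < W < T < R < P < L < M < N < S < V < Q.
So G < Q; G is the smaller of the two.

G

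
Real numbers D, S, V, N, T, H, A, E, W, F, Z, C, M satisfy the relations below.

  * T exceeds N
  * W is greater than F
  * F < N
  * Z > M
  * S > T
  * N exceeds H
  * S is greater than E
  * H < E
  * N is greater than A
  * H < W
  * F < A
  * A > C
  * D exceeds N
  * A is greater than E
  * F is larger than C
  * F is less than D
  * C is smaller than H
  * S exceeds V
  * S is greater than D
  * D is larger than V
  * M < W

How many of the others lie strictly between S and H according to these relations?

Chaining upward from H reaches: E, A, N, T, D, W.
Chaining downward from S reaches: C, V, F, E, A, N, T, D.
Strictly between H and S are those in both lists: E, A, N, T, D — 5 elements.

5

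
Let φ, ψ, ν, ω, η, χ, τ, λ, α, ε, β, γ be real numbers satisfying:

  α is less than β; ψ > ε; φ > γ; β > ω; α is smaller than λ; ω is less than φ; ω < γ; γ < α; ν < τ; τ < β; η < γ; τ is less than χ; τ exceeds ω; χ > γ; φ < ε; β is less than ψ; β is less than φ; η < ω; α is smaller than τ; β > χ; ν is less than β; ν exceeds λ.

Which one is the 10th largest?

Chaining the given pairs: η < ω < γ < α < λ < ν < τ < χ < β < φ < ε < ψ.
Counting 10 from the largest end gives γ.

γ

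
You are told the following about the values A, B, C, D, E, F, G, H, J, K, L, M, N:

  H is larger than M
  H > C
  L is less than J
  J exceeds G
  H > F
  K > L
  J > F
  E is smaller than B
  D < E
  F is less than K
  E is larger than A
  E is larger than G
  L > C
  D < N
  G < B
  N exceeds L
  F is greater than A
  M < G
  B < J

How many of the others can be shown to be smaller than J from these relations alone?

9

Directly below J: L, G, F, B.
One step further: C, M, A, E (8 so far).
One step further: D (9 so far).
Nothing else is reachable below J; 9 in all.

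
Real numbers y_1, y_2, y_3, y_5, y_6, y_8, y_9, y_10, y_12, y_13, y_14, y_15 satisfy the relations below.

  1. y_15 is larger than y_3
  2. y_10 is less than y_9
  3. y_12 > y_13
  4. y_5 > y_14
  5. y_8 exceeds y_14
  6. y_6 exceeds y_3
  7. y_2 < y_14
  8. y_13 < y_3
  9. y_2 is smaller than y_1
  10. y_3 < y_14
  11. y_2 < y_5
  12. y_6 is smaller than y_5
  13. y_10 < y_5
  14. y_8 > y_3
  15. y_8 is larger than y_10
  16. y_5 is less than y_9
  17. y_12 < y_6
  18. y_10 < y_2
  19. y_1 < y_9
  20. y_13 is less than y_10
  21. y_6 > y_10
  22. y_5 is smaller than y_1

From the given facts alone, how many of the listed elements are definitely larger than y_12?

The elements the relations force above y_12 are y_6, y_5, y_1, y_9 — no chain reaches any other.
That is 4.

4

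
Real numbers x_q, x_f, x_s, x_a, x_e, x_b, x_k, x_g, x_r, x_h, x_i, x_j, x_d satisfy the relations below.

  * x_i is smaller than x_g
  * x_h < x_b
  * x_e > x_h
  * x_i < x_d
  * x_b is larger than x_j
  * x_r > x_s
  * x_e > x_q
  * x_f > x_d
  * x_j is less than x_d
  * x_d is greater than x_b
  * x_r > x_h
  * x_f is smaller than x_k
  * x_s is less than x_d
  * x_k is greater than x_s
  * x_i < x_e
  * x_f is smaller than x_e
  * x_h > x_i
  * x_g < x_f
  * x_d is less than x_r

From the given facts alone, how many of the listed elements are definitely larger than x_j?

6

From x_j the given relations immediately reach x_b, x_d.
From those, x_f, x_r — 4 in total.
From those, x_k, x_e — 6 in total.
No other element is forced above x_j by the given relations, so the count is 6.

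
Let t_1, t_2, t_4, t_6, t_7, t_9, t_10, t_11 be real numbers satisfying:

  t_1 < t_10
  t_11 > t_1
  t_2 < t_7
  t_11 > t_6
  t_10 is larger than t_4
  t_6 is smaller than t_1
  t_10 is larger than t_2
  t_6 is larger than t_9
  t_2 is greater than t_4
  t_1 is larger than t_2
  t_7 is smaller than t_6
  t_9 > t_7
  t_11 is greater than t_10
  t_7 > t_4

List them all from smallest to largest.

t_4 < t_2 < t_7 < t_9 < t_6 < t_1 < t_10 < t_11

The consecutive links are each given: t_4 < t_2; t_2 < t_7; t_7 < t_9; t_9 < t_6; t_6 < t_1; t_1 < t_10; t_10 < t_11.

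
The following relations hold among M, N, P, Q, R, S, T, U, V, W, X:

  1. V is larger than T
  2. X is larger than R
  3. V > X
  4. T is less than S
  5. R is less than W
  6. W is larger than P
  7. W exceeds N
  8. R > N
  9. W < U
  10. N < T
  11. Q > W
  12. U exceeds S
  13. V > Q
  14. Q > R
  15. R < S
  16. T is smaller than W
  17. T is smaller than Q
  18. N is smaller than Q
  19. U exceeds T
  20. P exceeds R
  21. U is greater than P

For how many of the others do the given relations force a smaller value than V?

From V the given relations immediately reach X, T, Q.
From those, N, R, W — 6 in total.
From those, P — 7 in total.
Nothing else is reachable below V; 7 in all.

7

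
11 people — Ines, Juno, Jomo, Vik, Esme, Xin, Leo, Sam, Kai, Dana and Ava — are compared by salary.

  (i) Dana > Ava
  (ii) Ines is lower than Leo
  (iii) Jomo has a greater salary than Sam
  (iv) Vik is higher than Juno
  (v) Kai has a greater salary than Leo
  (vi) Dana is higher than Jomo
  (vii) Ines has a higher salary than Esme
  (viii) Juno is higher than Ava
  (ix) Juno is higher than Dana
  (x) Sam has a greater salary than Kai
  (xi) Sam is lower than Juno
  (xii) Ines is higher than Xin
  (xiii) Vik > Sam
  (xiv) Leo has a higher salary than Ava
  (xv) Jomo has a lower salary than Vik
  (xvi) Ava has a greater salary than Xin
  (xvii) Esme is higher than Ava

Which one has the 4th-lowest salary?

Ines

Piecing the relations together gives one ordering: Xin < Ava < Esme < Ines < Leo < Kai < Sam < Jomo < Dana < Juno < Vik.
Counting 4 from the smallest end gives Ines.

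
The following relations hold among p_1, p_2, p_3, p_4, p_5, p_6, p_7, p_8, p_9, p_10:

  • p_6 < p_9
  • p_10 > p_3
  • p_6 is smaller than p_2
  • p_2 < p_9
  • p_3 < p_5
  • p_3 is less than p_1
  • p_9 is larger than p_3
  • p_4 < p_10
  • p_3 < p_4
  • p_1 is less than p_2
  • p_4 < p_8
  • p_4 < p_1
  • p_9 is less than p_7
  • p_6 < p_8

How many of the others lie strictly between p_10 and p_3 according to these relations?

Chaining upward from p_3 reaches: p_4, p_1, p_2, p_9, p_7, p_5, p_8.
Chaining downward from p_10 reaches: p_4.
Strictly between p_3 and p_10 are those in both lists: p_4 — 1 element.

1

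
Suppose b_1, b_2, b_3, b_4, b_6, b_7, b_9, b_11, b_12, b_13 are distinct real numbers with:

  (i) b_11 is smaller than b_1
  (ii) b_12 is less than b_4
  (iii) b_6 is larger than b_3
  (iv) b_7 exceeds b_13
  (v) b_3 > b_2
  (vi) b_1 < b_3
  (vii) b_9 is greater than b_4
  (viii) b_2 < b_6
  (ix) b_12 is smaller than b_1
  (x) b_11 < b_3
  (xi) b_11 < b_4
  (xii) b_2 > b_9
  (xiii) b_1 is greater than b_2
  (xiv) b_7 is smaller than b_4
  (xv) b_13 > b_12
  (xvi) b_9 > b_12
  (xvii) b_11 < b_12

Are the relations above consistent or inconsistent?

The single ordering b_11 < b_12 < b_13 < b_7 < b_4 < b_9 < b_2 < b_1 < b_3 < b_6 satisfies every listed relation, so no contradiction arises.

consistent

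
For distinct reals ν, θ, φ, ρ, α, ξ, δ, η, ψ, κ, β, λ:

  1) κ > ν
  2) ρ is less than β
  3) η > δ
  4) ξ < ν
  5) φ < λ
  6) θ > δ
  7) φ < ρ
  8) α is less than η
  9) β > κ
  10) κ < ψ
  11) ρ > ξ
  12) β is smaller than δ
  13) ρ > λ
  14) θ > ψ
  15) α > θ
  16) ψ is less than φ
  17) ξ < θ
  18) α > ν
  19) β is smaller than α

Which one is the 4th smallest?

ψ

Chaining the given pairs: ξ < ν < κ < ψ < φ < λ < ρ < β < δ < θ < α < η.
Counting 4 from the smallest end gives ψ.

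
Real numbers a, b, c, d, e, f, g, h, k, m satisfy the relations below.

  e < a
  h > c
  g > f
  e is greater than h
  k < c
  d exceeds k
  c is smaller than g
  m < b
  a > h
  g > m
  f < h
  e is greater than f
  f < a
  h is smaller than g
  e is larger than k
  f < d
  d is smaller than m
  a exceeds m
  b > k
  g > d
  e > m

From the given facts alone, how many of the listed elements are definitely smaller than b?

Directly below b: k, m.
One step further: d (3 so far).
One step further: f (4 so far).
No other element is forced below b by the given relations, so the count is 4.

4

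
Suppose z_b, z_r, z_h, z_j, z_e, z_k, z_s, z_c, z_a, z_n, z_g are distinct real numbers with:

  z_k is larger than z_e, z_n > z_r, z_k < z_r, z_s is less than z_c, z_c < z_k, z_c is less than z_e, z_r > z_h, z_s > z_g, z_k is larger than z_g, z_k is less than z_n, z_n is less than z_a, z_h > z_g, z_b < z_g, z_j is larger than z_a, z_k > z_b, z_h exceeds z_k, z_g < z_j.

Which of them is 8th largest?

Piecing the relations together gives one ordering: z_b < z_g < z_s < z_c < z_e < z_k < z_h < z_r < z_n < z_a < z_j.
Counting 8 from the largest end gives z_c.

z_c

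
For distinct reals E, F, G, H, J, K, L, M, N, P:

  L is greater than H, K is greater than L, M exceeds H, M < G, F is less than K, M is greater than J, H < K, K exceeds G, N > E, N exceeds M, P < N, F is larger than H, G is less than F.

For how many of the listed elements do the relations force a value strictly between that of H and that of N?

Chaining upward from H reaches: L, M, G, F, K.
Chaining downward from N reaches: J, P, M, E.
Strictly between H and N are those in both lists: M — 1 element.

1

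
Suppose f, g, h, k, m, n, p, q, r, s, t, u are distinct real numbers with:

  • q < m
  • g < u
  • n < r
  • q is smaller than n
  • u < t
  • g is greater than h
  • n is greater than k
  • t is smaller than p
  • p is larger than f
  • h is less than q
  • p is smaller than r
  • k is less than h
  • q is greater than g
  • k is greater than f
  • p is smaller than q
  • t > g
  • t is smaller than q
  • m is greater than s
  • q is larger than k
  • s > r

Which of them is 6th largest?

Chaining the given pairs: f < k < h < g < u < t < p < q < n < r < s < m.
The 6th largest is p.

p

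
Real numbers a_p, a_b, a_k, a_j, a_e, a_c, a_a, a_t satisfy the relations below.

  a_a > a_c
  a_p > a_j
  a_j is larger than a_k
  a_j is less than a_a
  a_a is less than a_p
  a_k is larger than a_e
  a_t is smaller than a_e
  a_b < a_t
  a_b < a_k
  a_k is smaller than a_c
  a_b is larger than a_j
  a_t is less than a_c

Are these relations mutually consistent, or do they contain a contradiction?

inconsistent

We have a_k < a_j stated directly, yet also a_j < a_b < a_t < a_e < a_k by chaining the others — so a_j < a_k. Contradiction.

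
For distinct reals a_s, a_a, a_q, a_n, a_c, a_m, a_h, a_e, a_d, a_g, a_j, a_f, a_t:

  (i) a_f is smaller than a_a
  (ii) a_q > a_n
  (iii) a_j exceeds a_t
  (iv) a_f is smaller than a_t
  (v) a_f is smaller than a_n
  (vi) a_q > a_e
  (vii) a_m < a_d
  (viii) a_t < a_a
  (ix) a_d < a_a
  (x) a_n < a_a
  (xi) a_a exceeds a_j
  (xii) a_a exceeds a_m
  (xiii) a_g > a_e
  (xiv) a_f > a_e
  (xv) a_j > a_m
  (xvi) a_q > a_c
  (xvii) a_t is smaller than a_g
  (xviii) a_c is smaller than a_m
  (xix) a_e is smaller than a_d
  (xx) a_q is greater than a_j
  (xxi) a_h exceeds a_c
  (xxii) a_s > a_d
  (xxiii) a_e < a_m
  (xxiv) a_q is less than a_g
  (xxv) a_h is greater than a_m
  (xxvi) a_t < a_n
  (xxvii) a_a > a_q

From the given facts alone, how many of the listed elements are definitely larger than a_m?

The elements the relations force above a_m are a_d, a_s, a_j, a_q, a_a, a_h, a_g — no chain reaches any other.
That is 7.

7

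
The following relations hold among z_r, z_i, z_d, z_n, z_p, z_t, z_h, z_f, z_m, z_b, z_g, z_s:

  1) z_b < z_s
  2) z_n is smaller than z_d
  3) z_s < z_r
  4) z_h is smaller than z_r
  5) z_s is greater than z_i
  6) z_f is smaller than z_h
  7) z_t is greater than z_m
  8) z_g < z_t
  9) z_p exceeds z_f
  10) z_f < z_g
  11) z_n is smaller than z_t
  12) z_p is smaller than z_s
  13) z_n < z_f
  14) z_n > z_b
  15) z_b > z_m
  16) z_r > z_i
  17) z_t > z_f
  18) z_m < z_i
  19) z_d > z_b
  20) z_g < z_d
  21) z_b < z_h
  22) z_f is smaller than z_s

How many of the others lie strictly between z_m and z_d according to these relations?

Chaining upward from z_m reaches: z_b, z_n, z_f, z_h, z_i, z_p, z_g, z_s, z_t, z_r.
Chaining downward from z_d reaches: z_b, z_n, z_f, z_g.
Strictly between z_m and z_d are those in both lists: z_b, z_n, z_f, z_g — 4 elements.

4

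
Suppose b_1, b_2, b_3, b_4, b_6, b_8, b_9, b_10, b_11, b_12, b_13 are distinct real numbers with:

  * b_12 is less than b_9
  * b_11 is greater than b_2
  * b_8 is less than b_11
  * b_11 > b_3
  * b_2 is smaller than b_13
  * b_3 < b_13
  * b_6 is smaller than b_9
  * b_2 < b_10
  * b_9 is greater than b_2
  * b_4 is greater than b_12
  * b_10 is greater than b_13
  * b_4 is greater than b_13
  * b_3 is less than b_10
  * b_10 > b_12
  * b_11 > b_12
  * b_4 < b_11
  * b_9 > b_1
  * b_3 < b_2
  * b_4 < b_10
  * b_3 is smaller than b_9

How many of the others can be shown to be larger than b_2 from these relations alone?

5

From b_2 the given relations immediately reach b_13, b_9, b_11, b_10.
From those, b_4 — 5 in total.
Nothing else is reachable above b_2; 5 in all.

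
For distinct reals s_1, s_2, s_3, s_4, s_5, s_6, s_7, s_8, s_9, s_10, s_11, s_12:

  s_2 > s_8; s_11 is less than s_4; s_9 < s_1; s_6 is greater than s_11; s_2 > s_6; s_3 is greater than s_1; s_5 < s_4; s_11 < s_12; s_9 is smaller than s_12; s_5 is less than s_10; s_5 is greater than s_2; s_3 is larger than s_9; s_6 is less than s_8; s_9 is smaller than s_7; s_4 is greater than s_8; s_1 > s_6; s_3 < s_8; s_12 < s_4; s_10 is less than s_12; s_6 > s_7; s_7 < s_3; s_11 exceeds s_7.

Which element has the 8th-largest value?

The consecutive relations fix a unique order: s_9 < s_7 < s_11 < s_6 < s_1 < s_3 < s_8 < s_2 < s_5 < s_10 < s_12 < s_4.
Counting 8 from the largest end gives s_1.

s_1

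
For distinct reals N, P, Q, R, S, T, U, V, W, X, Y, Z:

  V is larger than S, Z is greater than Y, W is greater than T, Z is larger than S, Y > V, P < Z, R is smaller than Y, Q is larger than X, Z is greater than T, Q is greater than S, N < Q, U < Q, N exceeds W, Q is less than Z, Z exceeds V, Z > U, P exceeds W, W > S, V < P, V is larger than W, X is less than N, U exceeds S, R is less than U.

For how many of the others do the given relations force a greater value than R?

4

The elements the relations force above R are Y, U, Q, Z — no chain reaches any other.
That is 4.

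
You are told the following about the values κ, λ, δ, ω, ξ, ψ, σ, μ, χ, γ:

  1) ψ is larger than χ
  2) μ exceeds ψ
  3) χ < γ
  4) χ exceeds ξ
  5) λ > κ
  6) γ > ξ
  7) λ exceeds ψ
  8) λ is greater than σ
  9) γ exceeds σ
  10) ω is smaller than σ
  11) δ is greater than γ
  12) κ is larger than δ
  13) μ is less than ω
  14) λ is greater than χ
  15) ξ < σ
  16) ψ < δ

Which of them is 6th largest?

Piecing the relations together gives one ordering: ξ < χ < ψ < μ < ω < σ < γ < δ < κ < λ.
Counting 6 from the largest end gives ω.

ω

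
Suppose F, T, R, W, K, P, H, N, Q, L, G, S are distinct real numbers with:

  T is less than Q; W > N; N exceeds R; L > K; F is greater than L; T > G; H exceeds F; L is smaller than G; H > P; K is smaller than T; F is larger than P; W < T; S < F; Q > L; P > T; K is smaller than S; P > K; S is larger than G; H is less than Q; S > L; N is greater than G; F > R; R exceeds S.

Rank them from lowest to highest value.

Each adjacent pair is fixed by a given relation: K < L; L < G; G < S; S < R; R < N; N < W; W < T; T < P; P < F; F < H; H < Q. Chaining them end to end gives the full order.

K < L < G < S < R < N < W < T < P < F < H < Q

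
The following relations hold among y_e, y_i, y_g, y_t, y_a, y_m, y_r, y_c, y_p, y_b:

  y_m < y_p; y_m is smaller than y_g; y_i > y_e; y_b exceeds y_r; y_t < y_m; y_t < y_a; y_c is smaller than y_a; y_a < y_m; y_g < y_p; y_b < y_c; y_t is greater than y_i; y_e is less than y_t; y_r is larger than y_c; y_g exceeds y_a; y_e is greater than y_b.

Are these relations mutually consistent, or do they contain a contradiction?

inconsistent

Chaining the given relations yields y_c < y_r < y_b, so y_c < y_b. But one relation states y_b < y_c. These cannot both hold.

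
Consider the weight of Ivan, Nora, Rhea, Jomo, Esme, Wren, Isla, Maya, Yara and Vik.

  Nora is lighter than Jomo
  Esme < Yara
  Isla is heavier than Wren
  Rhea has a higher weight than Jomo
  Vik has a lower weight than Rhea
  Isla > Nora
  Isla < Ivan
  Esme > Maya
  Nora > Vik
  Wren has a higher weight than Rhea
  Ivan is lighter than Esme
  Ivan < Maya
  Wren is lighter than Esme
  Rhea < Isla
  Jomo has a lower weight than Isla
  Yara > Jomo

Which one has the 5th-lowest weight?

The consecutive relations fix a unique order: Vik < Nora < Jomo < Rhea < Wren < Isla < Ivan < Maya < Esme < Yara.
Counting 5 from the smallest end gives Wren.

Wren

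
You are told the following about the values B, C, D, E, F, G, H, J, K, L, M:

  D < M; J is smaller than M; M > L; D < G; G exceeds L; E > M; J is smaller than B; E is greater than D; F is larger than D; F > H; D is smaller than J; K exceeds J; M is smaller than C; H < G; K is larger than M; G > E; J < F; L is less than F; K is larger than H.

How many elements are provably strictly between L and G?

The relations place L below G. An element lies strictly between them when it is forced above L and also forced below G.
Above L: {F, M, K, E, C}. Below G: {H, D, J, M, E}.
Intersection: {M, E} — 2.

2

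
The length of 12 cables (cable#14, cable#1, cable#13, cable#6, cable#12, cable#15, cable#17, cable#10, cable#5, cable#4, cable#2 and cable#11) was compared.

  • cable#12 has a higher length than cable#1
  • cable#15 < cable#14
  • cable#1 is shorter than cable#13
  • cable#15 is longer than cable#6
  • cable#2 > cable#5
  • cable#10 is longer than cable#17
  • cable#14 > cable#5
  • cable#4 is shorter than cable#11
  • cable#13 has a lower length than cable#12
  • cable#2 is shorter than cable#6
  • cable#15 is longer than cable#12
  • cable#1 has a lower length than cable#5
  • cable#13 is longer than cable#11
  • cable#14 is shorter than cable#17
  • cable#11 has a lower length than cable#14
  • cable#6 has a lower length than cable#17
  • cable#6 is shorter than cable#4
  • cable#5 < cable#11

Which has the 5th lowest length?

cable#4

Chaining the given pairs: cable#1 < cable#5 < cable#2 < cable#6 < cable#4 < cable#11 < cable#13 < cable#12 < cable#15 < cable#14 < cable#17 < cable#10.
Counting 5 from the smallest end gives cable#4.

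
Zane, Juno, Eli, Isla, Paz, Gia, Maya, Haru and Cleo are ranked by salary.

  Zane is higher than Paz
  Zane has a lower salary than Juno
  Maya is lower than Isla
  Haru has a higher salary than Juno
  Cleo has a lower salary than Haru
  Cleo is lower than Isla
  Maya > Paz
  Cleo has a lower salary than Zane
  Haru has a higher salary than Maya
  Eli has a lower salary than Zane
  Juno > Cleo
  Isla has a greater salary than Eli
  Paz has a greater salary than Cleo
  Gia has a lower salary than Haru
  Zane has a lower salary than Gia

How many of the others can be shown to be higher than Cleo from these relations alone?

7

From Cleo the given relations immediately reach Paz, Isla, Zane, Juno, Haru.
From those, Maya, Gia — 7 in total.
No other element is forced above Cleo by the given relations, so the count is 7.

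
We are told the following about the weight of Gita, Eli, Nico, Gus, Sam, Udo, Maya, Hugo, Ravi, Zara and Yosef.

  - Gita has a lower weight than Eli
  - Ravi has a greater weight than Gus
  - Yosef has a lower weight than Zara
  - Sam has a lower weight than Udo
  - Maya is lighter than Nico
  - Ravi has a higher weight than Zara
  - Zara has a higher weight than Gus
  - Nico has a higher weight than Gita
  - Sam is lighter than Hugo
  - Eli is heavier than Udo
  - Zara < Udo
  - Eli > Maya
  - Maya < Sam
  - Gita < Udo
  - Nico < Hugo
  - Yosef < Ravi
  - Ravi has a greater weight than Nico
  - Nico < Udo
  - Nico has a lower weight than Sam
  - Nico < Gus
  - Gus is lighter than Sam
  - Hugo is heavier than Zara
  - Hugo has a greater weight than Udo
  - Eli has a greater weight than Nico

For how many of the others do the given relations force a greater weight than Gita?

8

The elements the relations force above Gita are Nico, Gus, Zara, Sam, Udo, Ravi, Eli, Hugo — no chain reaches any other.
That is 8.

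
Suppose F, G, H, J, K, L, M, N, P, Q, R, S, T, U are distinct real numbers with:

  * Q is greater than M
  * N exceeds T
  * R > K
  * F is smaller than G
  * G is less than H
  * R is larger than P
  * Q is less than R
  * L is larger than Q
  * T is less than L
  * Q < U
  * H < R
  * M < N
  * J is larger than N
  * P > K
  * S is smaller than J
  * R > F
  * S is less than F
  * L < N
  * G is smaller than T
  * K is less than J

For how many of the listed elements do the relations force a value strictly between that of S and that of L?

3

Chaining upward from S reaches: F, G, H, T, R, N, J.
Chaining downward from L reaches: M, F, Q, G, T.
Strictly between S and L are those in both lists: F, G, T — 3 elements.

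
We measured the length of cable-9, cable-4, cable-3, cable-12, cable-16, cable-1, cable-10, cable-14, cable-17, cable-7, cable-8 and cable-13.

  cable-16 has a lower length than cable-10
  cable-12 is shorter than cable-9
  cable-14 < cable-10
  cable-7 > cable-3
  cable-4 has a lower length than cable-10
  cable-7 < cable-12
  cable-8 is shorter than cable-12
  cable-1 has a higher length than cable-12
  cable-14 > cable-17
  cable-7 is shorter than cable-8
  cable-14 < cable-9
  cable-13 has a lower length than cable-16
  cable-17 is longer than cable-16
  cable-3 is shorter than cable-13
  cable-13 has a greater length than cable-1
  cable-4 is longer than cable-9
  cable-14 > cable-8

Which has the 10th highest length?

The consecutive relations fix a unique order: cable-3 < cable-7 < cable-8 < cable-12 < cable-1 < cable-13 < cable-16 < cable-17 < cable-14 < cable-9 < cable-4 < cable-10.
Counting 10 from the largest end gives cable-8.

cable-8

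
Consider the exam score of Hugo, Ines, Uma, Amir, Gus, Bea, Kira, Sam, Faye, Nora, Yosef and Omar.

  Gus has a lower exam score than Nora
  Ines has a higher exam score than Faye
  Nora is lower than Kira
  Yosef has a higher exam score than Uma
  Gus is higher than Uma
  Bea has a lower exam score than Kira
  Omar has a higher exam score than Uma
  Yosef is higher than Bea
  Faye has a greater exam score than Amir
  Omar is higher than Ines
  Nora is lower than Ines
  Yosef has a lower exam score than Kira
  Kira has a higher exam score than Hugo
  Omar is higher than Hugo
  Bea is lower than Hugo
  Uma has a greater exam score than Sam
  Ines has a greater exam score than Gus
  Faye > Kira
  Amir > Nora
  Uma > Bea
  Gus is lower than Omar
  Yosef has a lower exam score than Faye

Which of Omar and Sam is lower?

Sam

The relevant relations are Sam < Uma; Uma < Gus; Gus < Nora; Nora < Amir; Amir < Faye; Faye < Ines; Ines < Omar.
Together: Sam < Uma < Gus < Nora < Amir < Faye < Ines < Omar.
So Sam < Omar; Sam is the lower of the two.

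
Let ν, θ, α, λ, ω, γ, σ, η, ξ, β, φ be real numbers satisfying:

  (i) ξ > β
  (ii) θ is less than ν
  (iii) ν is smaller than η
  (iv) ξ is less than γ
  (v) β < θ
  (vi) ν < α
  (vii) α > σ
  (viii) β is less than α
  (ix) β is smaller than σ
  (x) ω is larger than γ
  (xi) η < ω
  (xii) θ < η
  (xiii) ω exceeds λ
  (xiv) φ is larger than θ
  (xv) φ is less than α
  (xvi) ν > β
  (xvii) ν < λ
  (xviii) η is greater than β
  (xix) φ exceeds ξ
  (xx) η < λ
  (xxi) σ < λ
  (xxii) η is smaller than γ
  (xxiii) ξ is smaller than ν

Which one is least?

Chaining upward from β: directly above it, σ, θ, ξ, ν, η, α; then φ, λ, γ, ω.
That covers every other element, and nothing is given below β, so β is the least.

β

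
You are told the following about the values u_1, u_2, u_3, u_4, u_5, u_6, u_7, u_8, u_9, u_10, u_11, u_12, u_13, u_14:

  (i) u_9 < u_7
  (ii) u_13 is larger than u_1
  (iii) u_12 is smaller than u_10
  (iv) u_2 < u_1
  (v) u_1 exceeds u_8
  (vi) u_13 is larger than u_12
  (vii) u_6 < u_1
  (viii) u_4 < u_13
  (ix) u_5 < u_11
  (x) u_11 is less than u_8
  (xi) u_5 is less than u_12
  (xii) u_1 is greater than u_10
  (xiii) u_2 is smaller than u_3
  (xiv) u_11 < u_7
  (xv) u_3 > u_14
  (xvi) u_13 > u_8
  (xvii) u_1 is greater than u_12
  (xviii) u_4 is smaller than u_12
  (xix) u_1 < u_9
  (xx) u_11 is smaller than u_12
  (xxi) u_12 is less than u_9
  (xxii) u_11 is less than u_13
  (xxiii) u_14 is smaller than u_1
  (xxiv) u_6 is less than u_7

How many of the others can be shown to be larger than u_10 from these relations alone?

The elements the relations force above u_10 are u_1, u_9, u_13, u_7 — no chain reaches any other.
That is 4.

4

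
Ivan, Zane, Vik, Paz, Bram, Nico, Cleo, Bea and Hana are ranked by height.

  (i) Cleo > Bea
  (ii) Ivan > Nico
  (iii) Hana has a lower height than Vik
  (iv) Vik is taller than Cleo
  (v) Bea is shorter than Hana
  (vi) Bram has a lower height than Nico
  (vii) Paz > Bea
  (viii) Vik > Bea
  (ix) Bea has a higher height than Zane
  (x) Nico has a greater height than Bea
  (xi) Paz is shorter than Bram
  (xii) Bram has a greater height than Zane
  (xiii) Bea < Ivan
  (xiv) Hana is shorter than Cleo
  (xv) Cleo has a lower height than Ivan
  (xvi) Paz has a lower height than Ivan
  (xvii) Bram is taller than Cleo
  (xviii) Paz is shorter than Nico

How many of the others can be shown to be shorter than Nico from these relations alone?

The elements the relations force below Nico are Zane, Bea, Hana, Paz, Cleo, Bram — no chain reaches any other.
That is 6.

6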